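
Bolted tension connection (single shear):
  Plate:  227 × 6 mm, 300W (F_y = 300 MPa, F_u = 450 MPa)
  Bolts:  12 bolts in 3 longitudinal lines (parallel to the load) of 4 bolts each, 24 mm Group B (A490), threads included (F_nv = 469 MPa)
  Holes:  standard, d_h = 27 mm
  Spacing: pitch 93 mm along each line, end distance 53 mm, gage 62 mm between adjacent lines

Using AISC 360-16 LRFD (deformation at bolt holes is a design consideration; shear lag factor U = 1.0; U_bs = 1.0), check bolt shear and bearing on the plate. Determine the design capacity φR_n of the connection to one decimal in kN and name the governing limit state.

Bolt shear: A_b = π(24)²/4 = 452.39 mm². φR_n = 0.75 × 469 × 452.39 × 12 × 1 = 1909.5 kN.
Bearing (6 mm plate, F_u = 450 MPa): end bolts L_c = 53 − 27/2 = 39.5, R_n = min(1.2×39.5×6×450, 2.4×24×6×450) = 127.98 kN/bolt; interior L_c = 93 − 27 = 66, R_n = 155.52 kN/bolt. φR_n = 0.75 × (3×127.98 + 9×155.52) = 1337.7 kN.
Governing: min(1909.5, 1337.7) = 1337.7 kN → bearing.

1337.7 kN (bearing governs)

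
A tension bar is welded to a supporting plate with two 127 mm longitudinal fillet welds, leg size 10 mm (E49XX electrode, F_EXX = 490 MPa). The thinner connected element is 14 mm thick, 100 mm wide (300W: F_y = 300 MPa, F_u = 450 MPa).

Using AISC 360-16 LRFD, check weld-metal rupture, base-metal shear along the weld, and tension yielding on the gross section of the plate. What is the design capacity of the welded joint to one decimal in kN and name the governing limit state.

Weld metal: throat = 0.707×10 = 7.07 mm, L = 2×127 = 254 mm. φR_n = 0.75 × 0.6 × 490 × 7.07 × 254 = 396.0 kN.
Base metal shear (14 mm plate): yield φR_n = 1.0×0.6×300×14×254 = 640.1 kN; rupture φR_n = 0.75×0.6×450×14×254 = 720.1 kN; take 640.1 kN (yield).
Tension yield (gross): A_g = 100×14 = 1400 mm². φR_n = 0.90 × 300 × 1400 = 378.0 kN.
Governing: min(396.0, 640.1, 378.0) = 378.0 kN → gross-section yield.

378.0 kN (gross-section yield governs)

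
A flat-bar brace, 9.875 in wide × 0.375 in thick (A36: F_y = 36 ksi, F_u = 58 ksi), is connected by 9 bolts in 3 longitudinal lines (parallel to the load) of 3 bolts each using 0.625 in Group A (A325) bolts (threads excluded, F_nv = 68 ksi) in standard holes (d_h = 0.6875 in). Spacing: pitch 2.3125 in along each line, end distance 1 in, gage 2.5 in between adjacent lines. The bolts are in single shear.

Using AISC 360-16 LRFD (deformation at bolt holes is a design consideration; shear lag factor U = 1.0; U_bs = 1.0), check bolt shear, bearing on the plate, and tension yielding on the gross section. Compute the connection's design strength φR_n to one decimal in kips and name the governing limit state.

Bolt shear: A_b = π(0.625)²/4 = 0.3068 in². φR_n = 0.75 × 68 × 0.3068 × 9 × 1 = 140.8 kips.
Bearing (0.375 in plate, F_u = 58 ksi): end bolts L_c = 1 − 0.6875/2 = 0.65625, R_n = min(1.2×0.65625×0.375×58, 2.4×0.625×0.375×58) = 17.128 kips/bolt; interior L_c = 2.3125 − 0.6875 = 1.625, R_n = 32.625 kips/bolt. φR_n = 0.75 × (3×17.128 + 6×32.625) = 185.4 kips.
Tension yield (gross): A_g = 9.875×0.375 = 3.7031 in². φR_n = 0.90 × 36 × 3.7031 = 120.0 kips.
Governing: min(140.8, 185.4, 120.0) = 120.0 kips → gross-section yield.

120.0 kips (gross-section yield governs)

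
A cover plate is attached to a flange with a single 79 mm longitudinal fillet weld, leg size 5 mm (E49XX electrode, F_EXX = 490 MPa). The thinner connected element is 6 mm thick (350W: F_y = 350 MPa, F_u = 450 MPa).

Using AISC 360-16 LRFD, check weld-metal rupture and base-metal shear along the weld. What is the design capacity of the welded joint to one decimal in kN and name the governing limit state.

61.6 kN (weld metal governs)

Weld metal: throat = 0.707×5 = 3.535 mm, L = 79 mm. φR_n = 0.75 × 0.6 × 490 × 3.535 × 79 = 61.6 kN.
Base metal shear (6 mm plate): yield φR_n = 1.0×0.6×350×6×79 = 99.5 kN; rupture φR_n = 0.75×0.6×450×6×79 = 96.0 kN; take 96.0 kN (rupture).
Governing: min(61.6, 96.0) = 61.6 kN → weld metal.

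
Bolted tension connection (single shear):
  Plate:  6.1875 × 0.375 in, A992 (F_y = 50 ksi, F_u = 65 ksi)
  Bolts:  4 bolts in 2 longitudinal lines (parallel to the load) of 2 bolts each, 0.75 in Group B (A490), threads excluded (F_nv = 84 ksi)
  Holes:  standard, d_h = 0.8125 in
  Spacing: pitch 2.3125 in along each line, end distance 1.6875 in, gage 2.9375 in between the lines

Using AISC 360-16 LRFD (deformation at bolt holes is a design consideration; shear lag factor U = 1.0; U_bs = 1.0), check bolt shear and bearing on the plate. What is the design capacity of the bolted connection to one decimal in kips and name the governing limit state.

Bolt shear: A_b = π(0.75)²/4 = 0.44179 in². φR_n = 0.75 × 84 × 0.44179 × 4 × 1 = 111.3 kips.
Bearing (0.375 in plate, F_u = 65 ksi): end bolts L_c = 1.6875 − 0.8125/2 = 1.28125, R_n = min(1.2×1.28125×0.375×65, 2.4×0.75×0.375×65) = 37.477 kips/bolt; interior L_c = 2.3125 − 0.8125 = 1.5, R_n = 43.875 kips/bolt. φR_n = 0.75 × (2×37.477 + 2×43.875) = 122.0 kips.
Governing: min(111.3, 122.0) = 111.3 kips → bolt shear.

111.3 kips (bolt shear governs)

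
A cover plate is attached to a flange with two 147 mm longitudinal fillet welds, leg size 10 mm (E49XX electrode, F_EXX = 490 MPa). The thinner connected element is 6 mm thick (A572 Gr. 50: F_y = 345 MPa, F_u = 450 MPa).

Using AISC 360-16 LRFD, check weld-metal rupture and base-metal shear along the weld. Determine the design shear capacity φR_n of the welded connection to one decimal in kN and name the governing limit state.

Weld metal: throat = 0.707×10 = 7.07 mm, L = 2×147 = 294 mm. φR_n = 0.75 × 0.6 × 490 × 7.07 × 294 = 458.3 kN.
Base metal shear (6 mm plate): yield φR_n = 1.0×0.6×345×6×294 = 365.1 kN; rupture φR_n = 0.75×0.6×450×6×294 = 357.2 kN; take 357.2 kN (rupture).
Governing: min(458.3, 357.2) = 357.2 kN → base-metal shear.

357.2 kN (base-metal shear governs)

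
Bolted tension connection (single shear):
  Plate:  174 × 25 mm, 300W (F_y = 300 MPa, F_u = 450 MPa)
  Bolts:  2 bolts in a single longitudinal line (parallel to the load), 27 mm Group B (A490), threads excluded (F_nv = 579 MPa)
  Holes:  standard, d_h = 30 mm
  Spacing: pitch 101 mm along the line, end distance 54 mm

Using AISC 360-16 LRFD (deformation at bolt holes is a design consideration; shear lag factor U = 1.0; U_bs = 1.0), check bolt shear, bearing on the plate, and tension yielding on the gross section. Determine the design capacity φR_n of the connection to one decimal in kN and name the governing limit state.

497.3 kN (bolt shear governs)

Bolt shear: A_b = π(27)²/4 = 572.56 mm². φR_n = 0.75 × 579 × 572.56 × 2 × 1 = 497.3 kN.
Bearing (25 mm plate, F_u = 450 MPa): end bolts L_c = 54 − 30/2 = 39, R_n = min(1.2×39×25×450, 2.4×27×25×450) = 526.5 kN/bolt; interior L_c = 101 − 30 = 71, R_n = 729 kN/bolt. φR_n = 0.75 × (1×526.5 + 1×729) = 941.6 kN.
Tension yield (gross): A_g = 174×25 = 4350 mm². φR_n = 0.90 × 300 × 4350 = 1174.5 kN.
Governing: min(497.3, 941.6, 1174.5) = 497.3 kN → bolt shear.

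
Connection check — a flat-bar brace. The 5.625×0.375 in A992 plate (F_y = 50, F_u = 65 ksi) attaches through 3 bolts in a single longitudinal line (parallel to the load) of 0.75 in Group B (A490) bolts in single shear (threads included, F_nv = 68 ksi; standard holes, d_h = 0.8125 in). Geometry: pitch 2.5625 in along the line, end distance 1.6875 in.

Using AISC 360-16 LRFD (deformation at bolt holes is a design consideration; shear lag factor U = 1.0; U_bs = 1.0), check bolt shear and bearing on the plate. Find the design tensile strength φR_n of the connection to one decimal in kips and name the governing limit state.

Bolt shear: A_b = π(0.75)²/4 = 0.44179 in². φR_n = 0.75 × 68 × 0.44179 × 3 × 1 = 67.6 kips.
Bearing (0.375 in plate, F_u = 65 ksi): end bolts L_c = 1.6875 − 0.8125/2 = 1.28125, R_n = min(1.2×1.28125×0.375×65, 2.4×0.75×0.375×65) = 37.477 kips/bolt; interior L_c = 2.5625 − 0.8125 = 1.75, R_n = 43.875 kips/bolt. φR_n = 0.75 × (1×37.477 + 2×43.875) = 93.9 kips.
Governing: min(67.6, 93.9) = 67.6 kips → bolt shear.

67.6 kips (bolt shear governs)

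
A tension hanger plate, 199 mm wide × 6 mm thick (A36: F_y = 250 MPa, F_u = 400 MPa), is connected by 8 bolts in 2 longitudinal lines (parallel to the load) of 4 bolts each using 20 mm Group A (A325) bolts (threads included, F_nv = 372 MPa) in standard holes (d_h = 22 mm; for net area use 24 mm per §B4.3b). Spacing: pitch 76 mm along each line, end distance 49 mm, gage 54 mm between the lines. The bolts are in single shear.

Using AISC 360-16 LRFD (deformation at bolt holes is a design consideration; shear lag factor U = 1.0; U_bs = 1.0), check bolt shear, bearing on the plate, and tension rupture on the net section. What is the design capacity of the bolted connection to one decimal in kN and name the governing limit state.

271.8 kN (net-section rupture governs)

Bolt shear: A_b = π(20)²/4 = 314.16 mm². φR_n = 0.75 × 372 × 314.16 × 8 × 1 = 701.2 kN.
Bearing (6 mm plate, F_u = 400 MPa): end bolts L_c = 49 − 22/2 = 38, R_n = min(1.2×38×6×400, 2.4×20×6×400) = 109.44 kN/bolt; interior L_c = 76 − 22 = 54, R_n = 115.2 kN/bolt. φR_n = 0.75 × (2×109.44 + 6×115.2) = 682.6 kN.
Tension rupture (net): A_n = (199 − 2×24)×6 = 906 mm² (U = 1.0, A_e = A_n). φR_n = 0.75 × 400 × 906 = 271.8 kN.
Governing: min(701.2, 682.6, 271.8) = 271.8 kN → net-section rupture.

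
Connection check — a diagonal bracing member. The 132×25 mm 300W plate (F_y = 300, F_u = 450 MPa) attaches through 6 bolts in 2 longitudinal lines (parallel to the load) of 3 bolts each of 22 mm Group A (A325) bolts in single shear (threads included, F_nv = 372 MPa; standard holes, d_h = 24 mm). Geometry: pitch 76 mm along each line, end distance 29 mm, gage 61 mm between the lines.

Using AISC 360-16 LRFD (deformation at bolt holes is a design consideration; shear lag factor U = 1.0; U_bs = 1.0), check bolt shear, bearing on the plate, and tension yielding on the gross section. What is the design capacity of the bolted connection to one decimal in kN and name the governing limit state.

636.3 kN (bolt shear governs)

Bolt shear: A_b = π(22)²/4 = 380.13 mm². φR_n = 0.75 × 372 × 380.13 × 6 × 1 = 636.3 kN.
Bearing (25 mm plate, F_u = 450 MPa): end bolts L_c = 29 − 24/2 = 17, R_n = min(1.2×17×25×450, 2.4×22×25×450) = 229.5 kN/bolt; interior L_c = 76 − 24 = 52, R_n = 594 kN/bolt. φR_n = 0.75 × (2×229.5 + 4×594) = 2126.3 kN.
Tension yield (gross): A_g = 132×25 = 3300 mm². φR_n = 0.90 × 300 × 3300 = 891.0 kN.
Governing: min(636.3, 2126.3, 891.0) = 636.3 kN → bolt shear.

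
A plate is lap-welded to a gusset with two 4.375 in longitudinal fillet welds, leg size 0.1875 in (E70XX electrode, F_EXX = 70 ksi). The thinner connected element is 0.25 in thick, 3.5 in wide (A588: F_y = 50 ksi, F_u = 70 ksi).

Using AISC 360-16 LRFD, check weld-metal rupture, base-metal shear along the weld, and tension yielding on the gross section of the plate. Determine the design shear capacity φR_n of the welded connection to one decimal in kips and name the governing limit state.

Weld metal: throat = 0.707×0.1875 = 0.13256 in, L = 2×4.375 = 8.75 in. φR_n = 0.75 × 0.6 × 70 × 0.13256 × 8.75 = 36.5 kips.
Base metal shear (0.25 in plate): yield φR_n = 1.0×0.6×50×0.25×8.75 = 65.6 kips; rupture φR_n = 0.75×0.6×70×0.25×8.75 = 68.9 kips; take 65.6 kips (yield).
Tension yield (gross): A_g = 3.5×0.25 = 0.875 in². φR_n = 0.90 × 50 × 0.875 = 39.4 kips.
Governing: min(36.5, 65.6, 39.4) = 36.5 kips → weld metal.

36.5 kips (weld metal governs)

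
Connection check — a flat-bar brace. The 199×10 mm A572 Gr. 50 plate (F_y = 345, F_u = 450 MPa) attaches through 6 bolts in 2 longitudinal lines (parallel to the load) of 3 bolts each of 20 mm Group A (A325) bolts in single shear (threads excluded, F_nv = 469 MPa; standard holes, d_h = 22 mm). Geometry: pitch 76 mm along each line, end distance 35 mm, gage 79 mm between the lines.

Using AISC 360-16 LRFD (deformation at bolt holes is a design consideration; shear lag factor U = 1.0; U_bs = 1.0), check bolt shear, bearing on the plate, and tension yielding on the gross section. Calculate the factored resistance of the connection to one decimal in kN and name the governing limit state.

Bolt shear: A_b = π(20)²/4 = 314.16 mm². φR_n = 0.75 × 469 × 314.16 × 6 × 1 = 663.0 kN.
Bearing (10 mm plate, F_u = 450 MPa): end bolts L_c = 35 − 22/2 = 24, R_n = min(1.2×24×10×450, 2.4×20×10×450) = 129.6 kN/bolt; interior L_c = 76 − 22 = 54, R_n = 216 kN/bolt. φR_n = 0.75 × (2×129.6 + 4×216) = 842.4 kN.
Tension yield (gross): A_g = 199×10 = 1990 mm². φR_n = 0.90 × 345 × 1990 = 617.9 kN.
Governing: min(663.0, 842.4, 617.9) = 617.9 kN → gross-section yield.

617.9 kN (gross-section yield governs)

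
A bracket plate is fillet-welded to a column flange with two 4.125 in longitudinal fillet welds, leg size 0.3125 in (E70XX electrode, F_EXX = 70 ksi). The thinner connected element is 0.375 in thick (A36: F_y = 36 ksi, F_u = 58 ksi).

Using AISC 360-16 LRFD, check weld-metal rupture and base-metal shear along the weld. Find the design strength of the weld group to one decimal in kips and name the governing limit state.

Weld metal: throat = 0.707×0.3125 = 0.22094 in, L = 2×4.125 = 8.25 in. φR_n = 0.75 × 0.6 × 70 × 0.22094 × 8.25 = 57.4 kips.
Base metal shear (0.375 in plate): yield φR_n = 1.0×0.6×36×0.375×8.25 = 66.8 kips; rupture φR_n = 0.75×0.6×58×0.375×8.25 = 80.7 kips; take 66.8 kips (yield).
Governing: min(57.4, 66.8) = 57.4 kips → weld metal.

57.4 kips (weld metal governs)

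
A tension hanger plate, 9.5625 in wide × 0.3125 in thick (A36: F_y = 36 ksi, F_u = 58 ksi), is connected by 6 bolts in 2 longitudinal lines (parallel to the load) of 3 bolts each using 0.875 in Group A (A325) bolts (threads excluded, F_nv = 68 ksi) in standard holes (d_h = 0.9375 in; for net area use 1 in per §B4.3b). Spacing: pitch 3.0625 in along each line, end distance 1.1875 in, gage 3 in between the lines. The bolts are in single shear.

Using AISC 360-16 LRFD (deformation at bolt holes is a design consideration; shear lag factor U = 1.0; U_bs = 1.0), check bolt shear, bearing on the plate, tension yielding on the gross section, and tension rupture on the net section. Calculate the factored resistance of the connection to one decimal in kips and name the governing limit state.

Bolt shear: A_b = π(0.875)²/4 = 0.60132 in². φR_n = 0.75 × 68 × 0.60132 × 6 × 1 = 184.0 kips.
Bearing (0.3125 in plate, F_u = 58 ksi): end bolts L_c = 1.1875 − 0.9375/2 = 0.71875, R_n = min(1.2×0.71875×0.3125×58, 2.4×0.875×0.3125×58) = 15.633 kips/bolt; interior L_c = 3.0625 − 0.9375 = 2.125, R_n = 38.063 kips/bolt. φR_n = 0.75 × (2×15.633 + 4×38.063) = 137.6 kips.
Tension yield (gross): A_g = 9.5625×0.3125 = 2.9883 in². φR_n = 0.90 × 36 × 2.9883 = 96.8 kips.
Tension rupture (net): A_n = (9.5625 − 2×1)×0.3125 = 2.3633 in² (U = 1.0, A_e = A_n). φR_n = 0.75 × 58 × 2.3633 = 102.8 kips.
Governing: min(184.0, 137.6, 96.8, 102.8) = 96.8 kips → gross-section yield.

96.8 kips (gross-section yield governs)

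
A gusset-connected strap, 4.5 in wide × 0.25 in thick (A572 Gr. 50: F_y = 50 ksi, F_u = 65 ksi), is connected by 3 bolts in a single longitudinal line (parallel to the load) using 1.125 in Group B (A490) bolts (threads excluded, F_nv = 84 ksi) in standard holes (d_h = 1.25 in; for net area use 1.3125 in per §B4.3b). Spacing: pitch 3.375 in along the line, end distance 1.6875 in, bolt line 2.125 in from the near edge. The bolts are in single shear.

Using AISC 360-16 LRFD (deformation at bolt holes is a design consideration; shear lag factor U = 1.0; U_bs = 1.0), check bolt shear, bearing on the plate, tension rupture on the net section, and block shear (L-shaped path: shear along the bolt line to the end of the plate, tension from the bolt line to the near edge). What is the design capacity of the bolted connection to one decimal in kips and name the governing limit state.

Bolt shear: A_b = π(1.125)²/4 = 0.99402 in². φR_n = 0.75 × 84 × 0.99402 × 3 × 1 = 187.9 kips.
Bearing (0.25 in plate, F_u = 65 ksi): end bolts L_c = 1.6875 − 1.25/2 = 1.0625, R_n = min(1.2×1.0625×0.25×65, 2.4×1.125×0.25×65) = 20.719 kips/bolt; interior L_c = 3.375 − 1.25 = 2.125, R_n = 41.438 kips/bolt. φR_n = 0.75 × (1×20.719 + 2×41.438) = 77.7 kips.
Tension rupture (net): A_n = (4.5 − 1×1.3125)×0.25 = 0.79688 in² (U = 1.0, A_e = A_n). φR_n = 0.75 × 65 × 0.79688 = 38.8 kips.
Block shear: shear path 1×[1.6875+2×3.375] = 1×8.4375 in, A_gv = 2.1094, A_nv = 1×(8.4375 − 2.5×1.3125)×0.25 = 1.2891 in²; tension to near edge: (2.125 − 0.5×1.3125)×0.25 = 0.36719 in². R_n = min(0.6×65×1.2891, 0.6×50×2.1094) + 1.0×65×0.36719 = min(50.275, 63.282) + 23.867 = 74.142 kips. φR_n = 0.75 × 74.142 = 55.6 kips.
Governing: min(187.9, 77.7, 38.8, 55.6) = 38.8 kips → net-section rupture.

38.8 kips (net-section rupture governs)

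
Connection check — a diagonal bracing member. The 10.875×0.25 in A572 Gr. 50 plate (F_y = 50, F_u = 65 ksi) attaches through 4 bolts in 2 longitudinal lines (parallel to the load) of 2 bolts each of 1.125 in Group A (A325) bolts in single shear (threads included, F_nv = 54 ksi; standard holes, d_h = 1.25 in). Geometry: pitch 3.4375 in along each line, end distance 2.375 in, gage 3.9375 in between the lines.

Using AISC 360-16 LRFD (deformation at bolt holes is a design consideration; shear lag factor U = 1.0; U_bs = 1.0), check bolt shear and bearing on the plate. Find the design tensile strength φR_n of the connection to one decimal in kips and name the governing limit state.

115.2 kips (bearing governs)

Bolt shear: A_b = π(1.125)²/4 = 0.99402 in². φR_n = 0.75 × 54 × 0.99402 × 4 × 1 = 161.0 kips.
Bearing (0.25 in plate, F_u = 65 ksi): end bolts L_c = 2.375 − 1.25/2 = 1.75, R_n = min(1.2×1.75×0.25×65, 2.4×1.125×0.25×65) = 34.125 kips/bolt; interior L_c = 3.4375 − 1.25 = 2.1875, R_n = 42.656 kips/bolt. φR_n = 0.75 × (2×34.125 + 2×42.656) = 115.2 kips.
Governing: min(161.0, 115.2) = 115.2 kips → bearing.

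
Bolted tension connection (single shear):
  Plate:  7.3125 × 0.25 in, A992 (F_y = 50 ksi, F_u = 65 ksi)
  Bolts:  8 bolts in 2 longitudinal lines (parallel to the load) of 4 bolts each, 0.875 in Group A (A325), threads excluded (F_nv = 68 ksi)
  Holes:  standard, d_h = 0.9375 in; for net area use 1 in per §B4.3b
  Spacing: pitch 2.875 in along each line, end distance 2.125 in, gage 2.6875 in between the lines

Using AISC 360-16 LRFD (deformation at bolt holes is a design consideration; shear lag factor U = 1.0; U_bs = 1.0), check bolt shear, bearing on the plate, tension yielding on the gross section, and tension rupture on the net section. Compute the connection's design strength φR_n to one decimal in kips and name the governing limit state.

Bolt shear: A_b = π(0.875)²/4 = 0.60132 in². φR_n = 0.75 × 68 × 0.60132 × 8 × 1 = 245.3 kips.
Bearing (0.25 in plate, F_u = 65 ksi): end bolts L_c = 2.125 − 0.9375/2 = 1.65625, R_n = min(1.2×1.65625×0.25×65, 2.4×0.875×0.25×65) = 32.297 kips/bolt; interior L_c = 2.875 − 0.9375 = 1.9375, R_n = 34.125 kips/bolt. φR_n = 0.75 × (2×32.297 + 6×34.125) = 202.0 kips.
Tension yield (gross): A_g = 7.3125×0.25 = 1.8281 in². φR_n = 0.90 × 50 × 1.8281 = 82.3 kips.
Tension rupture (net): A_n = (7.3125 − 2×1)×0.25 = 1.3281 in² (U = 1.0, A_e = A_n). φR_n = 0.75 × 65 × 1.3281 = 64.7 kips.
Governing: min(245.3, 202.0, 82.3, 64.7) = 64.7 kips → net-section rupture.

64.7 kips (net-section rupture governs)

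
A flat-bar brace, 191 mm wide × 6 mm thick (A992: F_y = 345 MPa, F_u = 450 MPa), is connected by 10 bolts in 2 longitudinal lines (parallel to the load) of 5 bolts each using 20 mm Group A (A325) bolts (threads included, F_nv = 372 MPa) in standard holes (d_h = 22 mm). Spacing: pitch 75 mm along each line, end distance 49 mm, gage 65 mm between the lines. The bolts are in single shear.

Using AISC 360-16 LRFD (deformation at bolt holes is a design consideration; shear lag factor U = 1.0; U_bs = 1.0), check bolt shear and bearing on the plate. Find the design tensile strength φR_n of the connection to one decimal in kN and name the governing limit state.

876.5 kN (bolt shear governs)

Bolt shear: A_b = π(20)²/4 = 314.16 mm². φR_n = 0.75 × 372 × 314.16 × 10 × 1 = 876.5 kN.
Bearing (6 mm plate, F_u = 450 MPa): end bolts L_c = 49 − 22/2 = 38, R_n = min(1.2×38×6×450, 2.4×20×6×450) = 123.12 kN/bolt; interior L_c = 75 − 22 = 53, R_n = 129.6 kN/bolt. φR_n = 0.75 × (2×123.12 + 8×129.6) = 962.3 kN.
Governing: min(876.5, 962.3) = 876.5 kN → bolt shear.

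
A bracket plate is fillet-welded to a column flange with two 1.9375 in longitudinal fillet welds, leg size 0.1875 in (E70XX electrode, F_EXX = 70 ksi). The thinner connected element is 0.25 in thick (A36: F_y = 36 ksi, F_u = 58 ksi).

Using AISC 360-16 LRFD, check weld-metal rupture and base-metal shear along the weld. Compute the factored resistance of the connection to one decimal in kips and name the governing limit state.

16.2 kips (weld metal governs)

Weld metal: throat = 0.707×0.1875 = 0.13256 in, L = 2×1.9375 = 3.875 in. φR_n = 0.75 × 0.6 × 70 × 0.13256 × 3.875 = 16.2 kips.
Base metal shear (0.25 in plate): yield φR_n = 1.0×0.6×36×0.25×3.875 = 20.9 kips; rupture φR_n = 0.75×0.6×58×0.25×3.875 = 25.3 kips; take 20.9 kips (yield).
Governing: min(16.2, 20.9) = 16.2 kips → weld metal.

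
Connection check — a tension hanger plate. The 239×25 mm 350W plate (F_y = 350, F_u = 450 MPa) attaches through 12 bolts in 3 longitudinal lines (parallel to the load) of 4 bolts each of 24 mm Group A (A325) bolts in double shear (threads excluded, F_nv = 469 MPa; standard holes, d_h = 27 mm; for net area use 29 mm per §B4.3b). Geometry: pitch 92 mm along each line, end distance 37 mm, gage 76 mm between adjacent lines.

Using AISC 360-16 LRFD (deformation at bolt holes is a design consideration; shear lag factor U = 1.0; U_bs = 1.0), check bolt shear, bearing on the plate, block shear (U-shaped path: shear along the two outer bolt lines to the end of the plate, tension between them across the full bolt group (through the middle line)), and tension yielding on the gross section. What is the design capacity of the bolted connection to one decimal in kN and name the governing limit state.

Bolt shear: A_b = π(24)²/4 = 452.39 mm². φR_n = 0.75 × 469 × 452.39 × 12 × 2 = 3819.1 kN.
Bearing (25 mm plate, F_u = 450 MPa): end bolts L_c = 37 − 27/2 = 23.5, R_n = min(1.2×23.5×25×450, 2.4×24×25×450) = 317.25 kN/bolt; interior L_c = 92 − 27 = 65, R_n = 648 kN/bolt. φR_n = 0.75 × (3×317.25 + 9×648) = 5087.8 kN.
Block shear: shear path 2×[37+3×92] = 2×313 mm, A_gv = 15650, A_nv = 2×(313 − 3.5×29)×25 = 10575 mm²; tension across gage: (152 − 2×29)×25 = 2350 mm². R_n = min(0.6×450×10575, 0.6×350×15650) + 1.0×450×2350 = min(2855.3, 3286.5) + 1057.5 = 3912.8 kN. φR_n = 0.75 × 3912.8 = 2934.6 kN.
Tension yield (gross): A_g = 239×25 = 5975 mm². φR_n = 0.90 × 350 × 5975 = 1882.1 kN.
Governing: min(3819.1, 5087.8, 2934.6, 1882.1) = 1882.1 kN → gross-section yield.

1882.1 kN (gross-section yield governs)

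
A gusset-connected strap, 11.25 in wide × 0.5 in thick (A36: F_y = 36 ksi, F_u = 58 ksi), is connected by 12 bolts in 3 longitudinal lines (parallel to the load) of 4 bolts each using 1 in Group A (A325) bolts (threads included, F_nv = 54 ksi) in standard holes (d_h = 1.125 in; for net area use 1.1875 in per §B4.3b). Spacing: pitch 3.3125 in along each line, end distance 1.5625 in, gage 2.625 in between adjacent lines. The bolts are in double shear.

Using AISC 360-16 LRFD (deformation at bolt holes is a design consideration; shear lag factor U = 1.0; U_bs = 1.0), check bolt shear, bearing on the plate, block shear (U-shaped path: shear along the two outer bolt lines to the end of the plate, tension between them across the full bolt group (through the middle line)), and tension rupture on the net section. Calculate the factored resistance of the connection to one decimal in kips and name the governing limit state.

167.2 kips (net-section rupture governs)

Bolt shear: A_b = π(1)²/4 = 0.7854 in². φR_n = 0.75 × 54 × 0.7854 × 12 × 2 = 763.4 kips.
Bearing (0.5 in plate, F_u = 58 ksi): end bolts L_c = 1.5625 − 1.125/2 = 1, R_n = min(1.2×1×0.5×58, 2.4×1×0.5×58) = 34.8 kips/bolt; interior L_c = 3.3125 − 1.125 = 2.1875, R_n = 69.6 kips/bolt. φR_n = 0.75 × (3×34.8 + 9×69.6) = 548.1 kips.
Block shear: shear path 2×[1.5625+3×3.3125] = 2×11.5 in, A_gv = 11.5, A_nv = 2×(11.5 − 3.5×1.1875)×0.5 = 7.3438 in²; tension across gage: (5.25 − 2×1.1875)×0.5 = 1.4375 in². R_n = min(0.6×58×7.3438, 0.6×36×11.5) + 1.0×58×1.4375 = min(255.56, 248.4) + 83.375 = 331.78 kips. φR_n = 0.75 × 331.78 = 248.8 kips.
Tension rupture (net): A_n = (11.25 − 3×1.1875)×0.5 = 3.8438 in² (U = 1.0, A_e = A_n). φR_n = 0.75 × 58 × 3.8438 = 167.2 kips.
Governing: min(763.4, 548.1, 248.8, 167.2) = 167.2 kips → net-section rupture.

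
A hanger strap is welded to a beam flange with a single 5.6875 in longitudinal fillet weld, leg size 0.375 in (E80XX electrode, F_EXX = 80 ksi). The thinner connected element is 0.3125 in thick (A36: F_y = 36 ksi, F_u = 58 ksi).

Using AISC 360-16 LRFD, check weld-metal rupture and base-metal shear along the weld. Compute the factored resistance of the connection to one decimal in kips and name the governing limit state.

Weld metal: throat = 0.707×0.375 = 0.26513 in, L = 5.6875 in. φR_n = 0.75 × 0.6 × 80 × 0.26513 × 5.6875 = 54.3 kips.
Base metal shear (0.3125 in plate): yield φR_n = 1.0×0.6×36×0.3125×5.6875 = 38.4 kips; rupture φR_n = 0.75×0.6×58×0.3125×5.6875 = 46.4 kips; take 38.4 kips (yield).
Governing: min(54.3, 38.4) = 38.4 kips → base-metal shear.

38.4 kips (base-metal shear governs)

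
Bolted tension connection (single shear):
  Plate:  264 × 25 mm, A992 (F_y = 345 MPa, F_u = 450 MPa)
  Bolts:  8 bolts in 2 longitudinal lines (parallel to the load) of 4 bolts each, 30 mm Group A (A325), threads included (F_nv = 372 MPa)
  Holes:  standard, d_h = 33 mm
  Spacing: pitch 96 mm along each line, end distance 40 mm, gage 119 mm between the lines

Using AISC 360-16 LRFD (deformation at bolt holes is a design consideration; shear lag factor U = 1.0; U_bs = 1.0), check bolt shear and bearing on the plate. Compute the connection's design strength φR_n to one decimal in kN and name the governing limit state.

Bolt shear: A_b = π(30)²/4 = 706.86 mm². φR_n = 0.75 × 372 × 706.86 × 8 × 1 = 1577.7 kN.
Bearing (25 mm plate, F_u = 450 MPa): end bolts L_c = 40 − 33/2 = 23.5, R_n = min(1.2×23.5×25×450, 2.4×30×25×450) = 317.25 kN/bolt; interior L_c = 96 − 33 = 63, R_n = 810 kN/bolt. φR_n = 0.75 × (2×317.25 + 6×810) = 4120.9 kN.
Governing: min(1577.7, 4120.9) = 1577.7 kN → bolt shear.

1577.7 kN (bolt shear governs)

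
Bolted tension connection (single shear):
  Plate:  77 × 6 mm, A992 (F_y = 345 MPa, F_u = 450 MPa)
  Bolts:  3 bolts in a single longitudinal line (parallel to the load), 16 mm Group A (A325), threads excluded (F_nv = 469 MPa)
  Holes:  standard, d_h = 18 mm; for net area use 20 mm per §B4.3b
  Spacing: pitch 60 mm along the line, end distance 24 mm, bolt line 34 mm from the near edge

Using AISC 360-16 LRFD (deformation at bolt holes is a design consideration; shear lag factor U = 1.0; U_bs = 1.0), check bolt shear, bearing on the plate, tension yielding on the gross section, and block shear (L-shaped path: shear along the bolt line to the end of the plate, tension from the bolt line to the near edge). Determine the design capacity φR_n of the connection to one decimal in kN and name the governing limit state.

Bolt shear: A_b = π(16)²/4 = 201.06 mm². φR_n = 0.75 × 469 × 201.06 × 3 × 1 = 212.2 kN.
Bearing (6 mm plate, F_u = 450 MPa): end bolts L_c = 24 − 18/2 = 15, R_n = min(1.2×15×6×450, 2.4×16×6×450) = 48.6 kN/bolt; interior L_c = 60 − 18 = 42, R_n = 103.68 kN/bolt. φR_n = 0.75 × (1×48.6 + 2×103.68) = 192.0 kN.
Tension yield (gross): A_g = 77×6 = 462 mm². φR_n = 0.90 × 345 × 462 = 143.5 kN.
Block shear: shear path 1×[24+2×60] = 1×144 mm, A_gv = 864, A_nv = 1×(144 − 2.5×20)×6 = 564 mm²; tension to near edge: (34 − 0.5×20)×6 = 144 mm². R_n = min(0.6×450×564, 0.6×345×864) + 1.0×450×144 = min(152.28, 178.85) + 64.8 = 217.08 kN. φR_n = 0.75 × 217.08 = 162.8 kN.
Governing: min(212.2, 192.0, 143.5, 162.8) = 143.5 kN → gross-section yield.

143.5 kN (gross-section yield governs)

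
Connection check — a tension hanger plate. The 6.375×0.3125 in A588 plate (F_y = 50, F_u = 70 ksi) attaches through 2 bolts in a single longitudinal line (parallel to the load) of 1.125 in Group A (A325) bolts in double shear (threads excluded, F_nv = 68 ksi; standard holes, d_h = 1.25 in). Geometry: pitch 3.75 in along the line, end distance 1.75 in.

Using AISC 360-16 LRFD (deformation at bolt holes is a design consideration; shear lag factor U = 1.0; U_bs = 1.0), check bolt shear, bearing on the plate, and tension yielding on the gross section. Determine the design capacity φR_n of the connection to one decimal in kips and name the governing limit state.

66.4 kips (bearing governs)

Bolt shear: A_b = π(1.125)²/4 = 0.99402 in². φR_n = 0.75 × 68 × 0.99402 × 2 × 2 = 202.8 kips.
Bearing (0.3125 in plate, F_u = 70 ksi): end bolts L_c = 1.75 − 1.25/2 = 1.125, R_n = min(1.2×1.125×0.3125×70, 2.4×1.125×0.3125×70) = 29.531 kips/bolt; interior L_c = 3.75 − 1.25 = 2.5, R_n = 59.063 kips/bolt. φR_n = 0.75 × (1×29.531 + 1×59.063) = 66.4 kips.
Tension yield (gross): A_g = 6.375×0.3125 = 1.9922 in². φR_n = 0.90 × 50 × 1.9922 = 89.6 kips.
Governing: min(202.8, 66.4, 89.6) = 66.4 kips → bearing.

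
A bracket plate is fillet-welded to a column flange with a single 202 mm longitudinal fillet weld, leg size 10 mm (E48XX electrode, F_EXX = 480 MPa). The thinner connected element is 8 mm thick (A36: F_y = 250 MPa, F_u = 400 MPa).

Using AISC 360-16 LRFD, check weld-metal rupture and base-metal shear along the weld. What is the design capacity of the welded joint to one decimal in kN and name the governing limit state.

242.4 kN (base-metal shear governs)

Weld metal: throat = 0.707×10 = 7.07 mm, L = 202 mm. φR_n = 0.75 × 0.6 × 480 × 7.07 × 202 = 308.5 kN.
Base metal shear (8 mm plate): yield φR_n = 1.0×0.6×250×8×202 = 242.4 kN; rupture φR_n = 0.75×0.6×400×8×202 = 290.9 kN; take 242.4 kN (yield).
Governing: min(308.5, 242.4) = 242.4 kN → base-metal shear.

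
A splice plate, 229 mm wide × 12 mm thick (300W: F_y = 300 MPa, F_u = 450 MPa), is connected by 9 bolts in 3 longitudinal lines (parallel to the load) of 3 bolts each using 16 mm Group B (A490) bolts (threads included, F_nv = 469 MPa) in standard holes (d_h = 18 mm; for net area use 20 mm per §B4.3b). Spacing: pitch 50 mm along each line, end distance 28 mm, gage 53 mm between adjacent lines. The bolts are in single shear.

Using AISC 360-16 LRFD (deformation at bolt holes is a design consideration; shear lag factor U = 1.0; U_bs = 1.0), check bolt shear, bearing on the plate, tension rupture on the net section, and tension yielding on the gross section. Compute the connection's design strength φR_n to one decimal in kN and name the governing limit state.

636.5 kN (bolt shear governs)

Bolt shear: A_b = π(16)²/4 = 201.06 mm². φR_n = 0.75 × 469 × 201.06 × 9 × 1 = 636.5 kN.
Bearing (12 mm plate, F_u = 450 MPa): end bolts L_c = 28 − 18/2 = 19, R_n = min(1.2×19×12×450, 2.4×16×12×450) = 123.12 kN/bolt; interior L_c = 50 − 18 = 32, R_n = 207.36 kN/bolt. φR_n = 0.75 × (3×123.12 + 6×207.36) = 1210.1 kN.
Tension rupture (net): A_n = (229 − 3×20)×12 = 2028 mm² (U = 1.0, A_e = A_n). φR_n = 0.75 × 450 × 2028 = 684.5 kN.
Tension yield (gross): A_g = 229×12 = 2748 mm². φR_n = 0.90 × 300 × 2748 = 742.0 kN.
Governing: min(636.5, 1210.1, 684.5, 742.0) = 636.5 kN → bolt shear.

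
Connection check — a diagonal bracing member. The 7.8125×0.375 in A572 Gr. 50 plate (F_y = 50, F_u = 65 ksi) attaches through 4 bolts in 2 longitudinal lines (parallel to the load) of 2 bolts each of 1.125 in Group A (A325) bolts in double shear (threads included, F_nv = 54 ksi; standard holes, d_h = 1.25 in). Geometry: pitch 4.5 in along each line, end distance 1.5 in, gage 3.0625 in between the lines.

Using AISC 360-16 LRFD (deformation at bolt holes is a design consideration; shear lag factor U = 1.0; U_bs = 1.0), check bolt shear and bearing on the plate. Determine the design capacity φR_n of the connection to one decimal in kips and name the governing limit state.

Bolt shear: A_b = π(1.125)²/4 = 0.99402 in². φR_n = 0.75 × 54 × 0.99402 × 4 × 2 = 322.1 kips.
Bearing (0.375 in plate, F_u = 65 ksi): end bolts L_c = 1.5 − 1.25/2 = 0.875, R_n = min(1.2×0.875×0.375×65, 2.4×1.125×0.375×65) = 25.594 kips/bolt; interior L_c = 4.5 − 1.25 = 3.25, R_n = 65.813 kips/bolt. φR_n = 0.75 × (2×25.594 + 2×65.813) = 137.1 kips.
Governing: min(322.1, 137.1) = 137.1 kips → bearing.

137.1 kips (bearing governs)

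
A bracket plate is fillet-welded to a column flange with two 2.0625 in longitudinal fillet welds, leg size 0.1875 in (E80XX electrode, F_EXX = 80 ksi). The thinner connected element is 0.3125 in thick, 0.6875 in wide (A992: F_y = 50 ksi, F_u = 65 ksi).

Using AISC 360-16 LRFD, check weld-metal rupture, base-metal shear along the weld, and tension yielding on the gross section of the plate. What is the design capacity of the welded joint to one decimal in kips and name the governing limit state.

Weld metal: throat = 0.707×0.1875 = 0.13256 in, L = 2×2.0625 = 4.125 in. φR_n = 0.75 × 0.6 × 80 × 0.13256 × 4.125 = 19.7 kips.
Base metal shear (0.3125 in plate): yield φR_n = 1.0×0.6×50×0.3125×4.125 = 38.7 kips; rupture φR_n = 0.75×0.6×65×0.3125×4.125 = 37.7 kips; take 37.7 kips (rupture).
Tension yield (gross): A_g = 0.6875×0.3125 = 0.21484 in². φR_n = 0.90 × 50 × 0.21484 = 9.7 kips.
Governing: min(19.7, 37.7, 9.7) = 9.7 kips → gross-section yield.

9.7 kips (gross-section yield governs)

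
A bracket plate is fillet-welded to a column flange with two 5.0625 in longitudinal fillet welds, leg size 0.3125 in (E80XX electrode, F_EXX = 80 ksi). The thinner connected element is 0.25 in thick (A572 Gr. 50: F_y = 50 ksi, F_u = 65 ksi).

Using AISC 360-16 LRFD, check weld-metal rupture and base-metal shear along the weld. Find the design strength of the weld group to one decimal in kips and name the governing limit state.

Weld metal: throat = 0.707×0.3125 = 0.22094 in, L = 2×5.0625 = 10.125 in. φR_n = 0.75 × 0.6 × 80 × 0.22094 × 10.125 = 80.5 kips.
Base metal shear (0.25 in plate): yield φR_n = 1.0×0.6×50×0.25×10.125 = 75.9 kips; rupture φR_n = 0.75×0.6×65×0.25×10.125 = 74.0 kips; take 74.0 kips (rupture).
Governing: min(80.5, 74.0) = 74.0 kips → base-metal shear.

74.0 kips (base-metal shear governs)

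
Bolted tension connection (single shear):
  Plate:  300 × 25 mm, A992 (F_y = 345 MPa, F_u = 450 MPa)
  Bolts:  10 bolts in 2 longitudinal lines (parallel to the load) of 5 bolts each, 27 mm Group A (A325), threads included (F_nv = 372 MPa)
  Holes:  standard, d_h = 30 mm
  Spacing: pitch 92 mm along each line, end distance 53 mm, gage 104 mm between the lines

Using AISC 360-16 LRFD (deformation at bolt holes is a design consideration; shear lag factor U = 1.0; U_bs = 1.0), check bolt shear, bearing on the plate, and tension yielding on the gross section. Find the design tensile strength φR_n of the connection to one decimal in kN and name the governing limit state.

1597.4 kN (bolt shear governs)

Bolt shear: A_b = π(27)²/4 = 572.56 mm². φR_n = 0.75 × 372 × 572.56 × 10 × 1 = 1597.4 kN.
Bearing (25 mm plate, F_u = 450 MPa): end bolts L_c = 53 − 30/2 = 38, R_n = min(1.2×38×25×450, 2.4×27×25×450) = 513 kN/bolt; interior L_c = 92 − 30 = 62, R_n = 729 kN/bolt. φR_n = 0.75 × (2×513 + 8×729) = 5143.5 kN.
Tension yield (gross): A_g = 300×25 = 7500 mm². φR_n = 0.90 × 345 × 7500 = 2328.8 kN.
Governing: min(1597.4, 5143.5, 2328.8) = 1597.4 kN → bolt shear.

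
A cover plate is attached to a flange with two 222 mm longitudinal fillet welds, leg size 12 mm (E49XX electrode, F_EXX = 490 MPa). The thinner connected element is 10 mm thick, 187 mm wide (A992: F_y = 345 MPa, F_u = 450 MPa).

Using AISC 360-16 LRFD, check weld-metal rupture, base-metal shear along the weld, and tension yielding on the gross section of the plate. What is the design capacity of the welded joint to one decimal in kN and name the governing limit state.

Weld metal: throat = 0.707×12 = 8.484 mm, L = 2×222 = 444 mm. φR_n = 0.75 × 0.6 × 490 × 8.484 × 444 = 830.6 kN.
Base metal shear (10 mm plate): yield φR_n = 1.0×0.6×345×10×444 = 919.1 kN; rupture φR_n = 0.75×0.6×450×10×444 = 899.1 kN; take 899.1 kN (rupture).
Tension yield (gross): A_g = 187×10 = 1870 mm². φR_n = 0.90 × 345 × 1870 = 580.6 kN.
Governing: min(830.6, 899.1, 580.6) = 580.6 kN → gross-section yield.

580.6 kN (gross-section yield governs)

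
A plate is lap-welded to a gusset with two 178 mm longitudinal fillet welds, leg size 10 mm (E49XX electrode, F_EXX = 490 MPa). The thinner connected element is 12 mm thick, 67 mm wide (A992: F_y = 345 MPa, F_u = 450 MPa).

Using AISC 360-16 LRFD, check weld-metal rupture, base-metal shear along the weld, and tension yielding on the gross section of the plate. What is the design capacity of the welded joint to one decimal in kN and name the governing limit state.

Weld metal: throat = 0.707×10 = 7.07 mm, L = 2×178 = 356 mm. φR_n = 0.75 × 0.6 × 490 × 7.07 × 356 = 555.0 kN.
Base metal shear (12 mm plate): yield φR_n = 1.0×0.6×345×12×356 = 884.3 kN; rupture φR_n = 0.75×0.6×450×12×356 = 865.1 kN; take 865.1 kN (rupture).
Tension yield (gross): A_g = 67×12 = 804 mm². φR_n = 0.90 × 345 × 804 = 249.6 kN.
Governing: min(555.0, 865.1, 249.6) = 249.6 kN → gross-section yield.

249.6 kN (gross-section yield governs)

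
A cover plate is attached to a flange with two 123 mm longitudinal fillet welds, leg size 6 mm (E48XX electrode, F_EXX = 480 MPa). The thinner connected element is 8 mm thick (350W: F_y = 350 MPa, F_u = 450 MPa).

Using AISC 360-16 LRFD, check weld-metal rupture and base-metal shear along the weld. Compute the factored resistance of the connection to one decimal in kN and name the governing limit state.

225.4 kN (weld metal governs)

Weld metal: throat = 0.707×6 = 4.242 mm, L = 2×123 = 246 mm. φR_n = 0.75 × 0.6 × 480 × 4.242 × 246 = 225.4 kN.
Base metal shear (8 mm plate): yield φR_n = 1.0×0.6×350×8×246 = 413.3 kN; rupture φR_n = 0.75×0.6×450×8×246 = 398.5 kN; take 398.5 kN (rupture).
Governing: min(225.4, 398.5) = 225.4 kN → weld metal.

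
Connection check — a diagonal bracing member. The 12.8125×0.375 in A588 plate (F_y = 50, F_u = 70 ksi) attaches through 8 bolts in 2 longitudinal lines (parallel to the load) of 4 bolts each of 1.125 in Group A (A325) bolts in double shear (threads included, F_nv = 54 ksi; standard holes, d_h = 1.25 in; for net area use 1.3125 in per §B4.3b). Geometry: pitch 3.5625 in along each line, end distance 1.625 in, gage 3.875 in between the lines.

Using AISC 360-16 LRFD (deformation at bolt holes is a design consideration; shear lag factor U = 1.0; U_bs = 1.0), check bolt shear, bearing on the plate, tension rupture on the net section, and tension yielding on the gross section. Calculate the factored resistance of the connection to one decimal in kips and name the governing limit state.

200.6 kips (net-section rupture governs)

Bolt shear: A_b = π(1.125)²/4 = 0.99402 in². φR_n = 0.75 × 54 × 0.99402 × 8 × 2 = 644.1 kips.
Bearing (0.375 in plate, F_u = 70 ksi): end bolts L_c = 1.625 − 1.25/2 = 1, R_n = min(1.2×1×0.375×70, 2.4×1.125×0.375×70) = 31.5 kips/bolt; interior L_c = 3.5625 − 1.25 = 2.3125, R_n = 70.875 kips/bolt. φR_n = 0.75 × (2×31.5 + 6×70.875) = 366.2 kips.
Tension rupture (net): A_n = (12.8125 − 2×1.3125)×0.375 = 3.8203 in² (U = 1.0, A_e = A_n). φR_n = 0.75 × 70 × 3.8203 = 200.6 kips.
Tension yield (gross): A_g = 12.8125×0.375 = 4.8047 in². φR_n = 0.90 × 50 × 4.8047 = 216.2 kips.
Governing: min(644.1, 366.2, 200.6, 216.2) = 200.6 kips → net-section rupture.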